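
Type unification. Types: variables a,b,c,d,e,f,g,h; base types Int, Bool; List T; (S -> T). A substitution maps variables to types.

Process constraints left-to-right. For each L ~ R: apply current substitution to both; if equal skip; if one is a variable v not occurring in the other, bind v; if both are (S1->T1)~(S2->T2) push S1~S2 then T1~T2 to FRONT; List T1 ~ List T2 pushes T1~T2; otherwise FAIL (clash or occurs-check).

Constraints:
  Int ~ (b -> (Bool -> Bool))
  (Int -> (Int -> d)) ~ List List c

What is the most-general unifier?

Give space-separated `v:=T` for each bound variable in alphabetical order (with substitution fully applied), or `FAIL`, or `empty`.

Answer: FAIL

Derivation:
step 1: unify Int ~ (b -> (Bool -> Bool))  [subst: {-} | 1 pending]
  clash: Int vs (b -> (Bool -> Bool))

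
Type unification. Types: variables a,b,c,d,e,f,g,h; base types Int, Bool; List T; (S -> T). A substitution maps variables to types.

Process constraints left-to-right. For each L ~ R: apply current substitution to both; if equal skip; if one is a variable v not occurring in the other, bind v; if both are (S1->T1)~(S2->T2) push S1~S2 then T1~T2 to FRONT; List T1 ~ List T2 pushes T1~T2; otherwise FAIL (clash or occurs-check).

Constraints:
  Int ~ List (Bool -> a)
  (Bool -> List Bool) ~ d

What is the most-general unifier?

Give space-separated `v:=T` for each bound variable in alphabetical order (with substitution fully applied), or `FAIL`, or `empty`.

Answer: FAIL

Derivation:
step 1: unify Int ~ List (Bool -> a)  [subst: {-} | 1 pending]
  clash: Int vs List (Bool -> a)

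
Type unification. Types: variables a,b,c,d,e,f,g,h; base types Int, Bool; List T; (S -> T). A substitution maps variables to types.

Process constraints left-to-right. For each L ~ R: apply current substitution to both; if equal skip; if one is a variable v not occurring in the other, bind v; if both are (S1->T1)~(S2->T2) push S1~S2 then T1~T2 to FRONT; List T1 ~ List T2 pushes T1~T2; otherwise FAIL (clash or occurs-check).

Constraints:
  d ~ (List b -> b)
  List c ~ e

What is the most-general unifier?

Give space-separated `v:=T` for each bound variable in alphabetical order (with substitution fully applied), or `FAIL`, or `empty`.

Answer: d:=(List b -> b) e:=List c

Derivation:
step 1: unify d ~ (List b -> b)  [subst: {-} | 1 pending]
  bind d := (List b -> b)
step 2: unify List c ~ e  [subst: {d:=(List b -> b)} | 0 pending]
  bind e := List c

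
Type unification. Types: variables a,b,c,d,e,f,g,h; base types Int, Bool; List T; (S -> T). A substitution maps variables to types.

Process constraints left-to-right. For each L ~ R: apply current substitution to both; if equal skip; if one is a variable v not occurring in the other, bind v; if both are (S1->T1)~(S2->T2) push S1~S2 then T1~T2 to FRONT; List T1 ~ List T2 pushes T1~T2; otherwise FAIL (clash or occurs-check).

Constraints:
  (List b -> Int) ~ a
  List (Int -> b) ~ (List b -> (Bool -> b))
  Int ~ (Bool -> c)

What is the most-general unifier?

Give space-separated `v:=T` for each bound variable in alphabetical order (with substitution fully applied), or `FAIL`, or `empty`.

Answer: FAIL

Derivation:
step 1: unify (List b -> Int) ~ a  [subst: {-} | 2 pending]
  bind a := (List b -> Int)
step 2: unify List (Int -> b) ~ (List b -> (Bool -> b))  [subst: {a:=(List b -> Int)} | 1 pending]
  clash: List (Int -> b) vs (List b -> (Bool -> b))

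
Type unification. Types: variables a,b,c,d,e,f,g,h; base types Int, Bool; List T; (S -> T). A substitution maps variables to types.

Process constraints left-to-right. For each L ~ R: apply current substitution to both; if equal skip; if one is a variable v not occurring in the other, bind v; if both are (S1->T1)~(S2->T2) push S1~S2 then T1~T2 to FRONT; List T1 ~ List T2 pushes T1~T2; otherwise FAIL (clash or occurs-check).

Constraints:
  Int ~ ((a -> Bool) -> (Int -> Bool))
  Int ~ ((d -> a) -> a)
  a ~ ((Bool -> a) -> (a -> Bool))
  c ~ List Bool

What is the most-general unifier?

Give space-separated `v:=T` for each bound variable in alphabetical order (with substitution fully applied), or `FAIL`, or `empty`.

step 1: unify Int ~ ((a -> Bool) -> (Int -> Bool))  [subst: {-} | 3 pending]
  clash: Int vs ((a -> Bool) -> (Int -> Bool))

Answer: FAIL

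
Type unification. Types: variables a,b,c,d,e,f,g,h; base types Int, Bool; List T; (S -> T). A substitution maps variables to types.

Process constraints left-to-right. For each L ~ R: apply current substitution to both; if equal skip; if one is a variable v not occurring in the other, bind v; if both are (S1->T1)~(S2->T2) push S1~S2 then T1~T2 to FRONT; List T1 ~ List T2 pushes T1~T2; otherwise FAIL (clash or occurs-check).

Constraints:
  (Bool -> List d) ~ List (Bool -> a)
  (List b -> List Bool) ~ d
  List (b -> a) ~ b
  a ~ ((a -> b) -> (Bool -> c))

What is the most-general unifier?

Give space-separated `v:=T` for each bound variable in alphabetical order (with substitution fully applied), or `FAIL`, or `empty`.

Answer: FAIL

Derivation:
step 1: unify (Bool -> List d) ~ List (Bool -> a)  [subst: {-} | 3 pending]
  clash: (Bool -> List d) vs List (Bool -> a)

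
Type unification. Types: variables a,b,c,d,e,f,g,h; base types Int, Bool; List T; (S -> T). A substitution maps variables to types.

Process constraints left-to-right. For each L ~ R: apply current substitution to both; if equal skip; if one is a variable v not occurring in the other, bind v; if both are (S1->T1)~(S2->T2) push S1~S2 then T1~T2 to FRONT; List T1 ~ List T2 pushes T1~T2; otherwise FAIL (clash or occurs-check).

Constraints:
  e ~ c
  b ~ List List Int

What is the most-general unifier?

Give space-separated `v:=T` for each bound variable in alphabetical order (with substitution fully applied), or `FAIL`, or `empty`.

Answer: b:=List List Int e:=c

Derivation:
step 1: unify e ~ c  [subst: {-} | 1 pending]
  bind e := c
step 2: unify b ~ List List Int  [subst: {e:=c} | 0 pending]
  bind b := List List Int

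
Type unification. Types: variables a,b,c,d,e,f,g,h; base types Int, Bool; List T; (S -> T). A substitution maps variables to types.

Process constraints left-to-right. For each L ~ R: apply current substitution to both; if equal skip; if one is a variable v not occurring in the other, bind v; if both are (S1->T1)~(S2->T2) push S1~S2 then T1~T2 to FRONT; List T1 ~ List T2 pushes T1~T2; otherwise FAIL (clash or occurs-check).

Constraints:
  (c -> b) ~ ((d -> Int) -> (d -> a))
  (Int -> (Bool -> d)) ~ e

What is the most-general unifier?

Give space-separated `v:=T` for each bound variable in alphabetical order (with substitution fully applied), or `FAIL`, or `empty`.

Answer: b:=(d -> a) c:=(d -> Int) e:=(Int -> (Bool -> d))

Derivation:
step 1: unify (c -> b) ~ ((d -> Int) -> (d -> a))  [subst: {-} | 1 pending]
  -> decompose arrow: push c~(d -> Int), b~(d -> a)
step 2: unify c ~ (d -> Int)  [subst: {-} | 2 pending]
  bind c := (d -> Int)
step 3: unify b ~ (d -> a)  [subst: {c:=(d -> Int)} | 1 pending]
  bind b := (d -> a)
step 4: unify (Int -> (Bool -> d)) ~ e  [subst: {c:=(d -> Int), b:=(d -> a)} | 0 pending]
  bind e := (Int -> (Bool -> d))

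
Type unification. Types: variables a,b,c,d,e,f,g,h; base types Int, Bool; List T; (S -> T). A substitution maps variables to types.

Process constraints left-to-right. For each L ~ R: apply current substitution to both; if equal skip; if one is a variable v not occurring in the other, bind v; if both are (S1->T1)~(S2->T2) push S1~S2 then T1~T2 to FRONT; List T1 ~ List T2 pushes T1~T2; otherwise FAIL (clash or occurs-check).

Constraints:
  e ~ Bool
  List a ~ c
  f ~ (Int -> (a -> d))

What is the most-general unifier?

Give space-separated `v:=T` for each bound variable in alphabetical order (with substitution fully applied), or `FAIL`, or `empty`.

Answer: c:=List a e:=Bool f:=(Int -> (a -> d))

Derivation:
step 1: unify e ~ Bool  [subst: {-} | 2 pending]
  bind e := Bool
step 2: unify List a ~ c  [subst: {e:=Bool} | 1 pending]
  bind c := List a
step 3: unify f ~ (Int -> (a -> d))  [subst: {e:=Bool, c:=List a} | 0 pending]
  bind f := (Int -> (a -> d))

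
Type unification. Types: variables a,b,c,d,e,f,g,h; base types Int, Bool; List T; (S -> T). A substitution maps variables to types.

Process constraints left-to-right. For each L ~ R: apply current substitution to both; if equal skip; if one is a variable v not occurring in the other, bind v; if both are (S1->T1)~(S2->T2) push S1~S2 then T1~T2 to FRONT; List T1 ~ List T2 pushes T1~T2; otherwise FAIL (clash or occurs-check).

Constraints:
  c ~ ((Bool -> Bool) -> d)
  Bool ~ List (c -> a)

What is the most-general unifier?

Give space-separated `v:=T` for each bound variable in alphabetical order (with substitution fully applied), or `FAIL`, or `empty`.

step 1: unify c ~ ((Bool -> Bool) -> d)  [subst: {-} | 1 pending]
  bind c := ((Bool -> Bool) -> d)
step 2: unify Bool ~ List (((Bool -> Bool) -> d) -> a)  [subst: {c:=((Bool -> Bool) -> d)} | 0 pending]
  clash: Bool vs List (((Bool -> Bool) -> d) -> a)

Answer: FAIL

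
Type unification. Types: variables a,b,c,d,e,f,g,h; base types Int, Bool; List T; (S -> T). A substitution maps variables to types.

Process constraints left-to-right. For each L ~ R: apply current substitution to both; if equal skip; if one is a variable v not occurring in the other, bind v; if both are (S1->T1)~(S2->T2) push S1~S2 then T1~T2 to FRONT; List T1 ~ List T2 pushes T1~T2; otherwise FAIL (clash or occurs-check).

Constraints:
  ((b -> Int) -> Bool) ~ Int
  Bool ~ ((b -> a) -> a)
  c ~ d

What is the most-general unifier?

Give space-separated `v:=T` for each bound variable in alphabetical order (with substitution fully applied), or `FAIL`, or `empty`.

step 1: unify ((b -> Int) -> Bool) ~ Int  [subst: {-} | 2 pending]
  clash: ((b -> Int) -> Bool) vs Int

Answer: FAIL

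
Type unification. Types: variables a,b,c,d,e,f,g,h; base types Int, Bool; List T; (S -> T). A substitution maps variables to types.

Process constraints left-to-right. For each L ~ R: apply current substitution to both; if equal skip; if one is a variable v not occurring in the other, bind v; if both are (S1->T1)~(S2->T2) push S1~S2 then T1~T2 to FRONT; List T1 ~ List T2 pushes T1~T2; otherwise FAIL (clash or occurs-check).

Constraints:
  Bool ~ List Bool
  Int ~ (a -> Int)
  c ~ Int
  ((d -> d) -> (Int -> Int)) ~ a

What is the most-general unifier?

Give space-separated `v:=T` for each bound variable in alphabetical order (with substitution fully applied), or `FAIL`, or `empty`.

Answer: FAIL

Derivation:
step 1: unify Bool ~ List Bool  [subst: {-} | 3 pending]
  clash: Bool vs List Bool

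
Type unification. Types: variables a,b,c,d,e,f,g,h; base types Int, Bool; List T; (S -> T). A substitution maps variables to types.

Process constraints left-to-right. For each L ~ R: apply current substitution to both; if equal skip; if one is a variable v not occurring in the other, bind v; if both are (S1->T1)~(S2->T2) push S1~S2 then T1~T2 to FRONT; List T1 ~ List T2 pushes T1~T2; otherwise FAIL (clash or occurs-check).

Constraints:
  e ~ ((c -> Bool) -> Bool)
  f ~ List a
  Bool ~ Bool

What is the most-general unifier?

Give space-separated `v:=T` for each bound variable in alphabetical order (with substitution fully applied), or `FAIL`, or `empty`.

Answer: e:=((c -> Bool) -> Bool) f:=List a

Derivation:
step 1: unify e ~ ((c -> Bool) -> Bool)  [subst: {-} | 2 pending]
  bind e := ((c -> Bool) -> Bool)
step 2: unify f ~ List a  [subst: {e:=((c -> Bool) -> Bool)} | 1 pending]
  bind f := List a
step 3: unify Bool ~ Bool  [subst: {e:=((c -> Bool) -> Bool), f:=List a} | 0 pending]
  -> identical, skip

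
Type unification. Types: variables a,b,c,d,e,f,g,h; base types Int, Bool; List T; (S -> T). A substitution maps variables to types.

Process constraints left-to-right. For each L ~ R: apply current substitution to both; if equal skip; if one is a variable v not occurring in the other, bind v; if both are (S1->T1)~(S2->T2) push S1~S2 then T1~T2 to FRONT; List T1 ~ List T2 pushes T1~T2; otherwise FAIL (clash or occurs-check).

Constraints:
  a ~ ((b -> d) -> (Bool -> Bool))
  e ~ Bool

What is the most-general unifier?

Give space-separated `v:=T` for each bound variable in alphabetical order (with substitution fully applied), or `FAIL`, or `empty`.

step 1: unify a ~ ((b -> d) -> (Bool -> Bool))  [subst: {-} | 1 pending]
  bind a := ((b -> d) -> (Bool -> Bool))
step 2: unify e ~ Bool  [subst: {a:=((b -> d) -> (Bool -> Bool))} | 0 pending]
  bind e := Bool

Answer: a:=((b -> d) -> (Bool -> Bool)) e:=Bool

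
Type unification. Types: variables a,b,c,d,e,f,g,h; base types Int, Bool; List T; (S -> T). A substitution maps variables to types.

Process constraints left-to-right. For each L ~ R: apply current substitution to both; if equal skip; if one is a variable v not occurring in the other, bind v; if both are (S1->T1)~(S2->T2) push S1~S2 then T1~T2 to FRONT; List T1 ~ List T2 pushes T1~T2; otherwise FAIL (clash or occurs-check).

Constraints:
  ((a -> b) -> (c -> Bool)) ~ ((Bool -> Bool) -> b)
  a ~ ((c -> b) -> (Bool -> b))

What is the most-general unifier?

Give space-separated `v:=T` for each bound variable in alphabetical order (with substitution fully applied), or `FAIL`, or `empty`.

step 1: unify ((a -> b) -> (c -> Bool)) ~ ((Bool -> Bool) -> b)  [subst: {-} | 1 pending]
  -> decompose arrow: push (a -> b)~(Bool -> Bool), (c -> Bool)~b
step 2: unify (a -> b) ~ (Bool -> Bool)  [subst: {-} | 2 pending]
  -> decompose arrow: push a~Bool, b~Bool
step 3: unify a ~ Bool  [subst: {-} | 3 pending]
  bind a := Bool
step 4: unify b ~ Bool  [subst: {a:=Bool} | 2 pending]
  bind b := Bool
step 5: unify (c -> Bool) ~ Bool  [subst: {a:=Bool, b:=Bool} | 1 pending]
  clash: (c -> Bool) vs Bool

Answer: FAIL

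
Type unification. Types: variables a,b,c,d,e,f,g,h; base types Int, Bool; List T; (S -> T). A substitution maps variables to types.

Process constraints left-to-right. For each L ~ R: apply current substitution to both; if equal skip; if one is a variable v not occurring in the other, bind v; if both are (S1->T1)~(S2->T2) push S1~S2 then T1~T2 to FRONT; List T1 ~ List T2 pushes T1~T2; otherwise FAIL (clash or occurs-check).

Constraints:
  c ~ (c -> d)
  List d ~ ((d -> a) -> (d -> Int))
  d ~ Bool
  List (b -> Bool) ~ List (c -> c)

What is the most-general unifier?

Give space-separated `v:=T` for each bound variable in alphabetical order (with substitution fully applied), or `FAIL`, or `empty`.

step 1: unify c ~ (c -> d)  [subst: {-} | 3 pending]
  occurs-check fail: c in (c -> d)

Answer: FAIL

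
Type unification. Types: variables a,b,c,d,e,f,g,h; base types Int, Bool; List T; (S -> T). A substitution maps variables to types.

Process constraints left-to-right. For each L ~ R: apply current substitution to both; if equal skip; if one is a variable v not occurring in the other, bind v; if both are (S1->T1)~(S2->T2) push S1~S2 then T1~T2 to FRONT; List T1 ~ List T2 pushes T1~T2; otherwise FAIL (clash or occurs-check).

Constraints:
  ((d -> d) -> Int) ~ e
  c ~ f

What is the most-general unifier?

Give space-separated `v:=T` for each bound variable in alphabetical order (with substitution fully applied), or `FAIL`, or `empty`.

Answer: c:=f e:=((d -> d) -> Int)

Derivation:
step 1: unify ((d -> d) -> Int) ~ e  [subst: {-} | 1 pending]
  bind e := ((d -> d) -> Int)
step 2: unify c ~ f  [subst: {e:=((d -> d) -> Int)} | 0 pending]
  bind c := f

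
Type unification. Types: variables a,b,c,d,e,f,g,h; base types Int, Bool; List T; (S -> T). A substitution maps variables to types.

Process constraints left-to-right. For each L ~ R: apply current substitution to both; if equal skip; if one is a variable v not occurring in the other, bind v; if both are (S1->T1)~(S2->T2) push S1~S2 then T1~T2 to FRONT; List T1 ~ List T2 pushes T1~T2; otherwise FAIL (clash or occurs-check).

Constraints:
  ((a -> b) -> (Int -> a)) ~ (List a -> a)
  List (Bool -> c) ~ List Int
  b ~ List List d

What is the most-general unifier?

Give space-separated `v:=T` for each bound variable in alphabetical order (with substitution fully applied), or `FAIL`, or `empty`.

Answer: FAIL

Derivation:
step 1: unify ((a -> b) -> (Int -> a)) ~ (List a -> a)  [subst: {-} | 2 pending]
  -> decompose arrow: push (a -> b)~List a, (Int -> a)~a
step 2: unify (a -> b) ~ List a  [subst: {-} | 3 pending]
  clash: (a -> b) vs List a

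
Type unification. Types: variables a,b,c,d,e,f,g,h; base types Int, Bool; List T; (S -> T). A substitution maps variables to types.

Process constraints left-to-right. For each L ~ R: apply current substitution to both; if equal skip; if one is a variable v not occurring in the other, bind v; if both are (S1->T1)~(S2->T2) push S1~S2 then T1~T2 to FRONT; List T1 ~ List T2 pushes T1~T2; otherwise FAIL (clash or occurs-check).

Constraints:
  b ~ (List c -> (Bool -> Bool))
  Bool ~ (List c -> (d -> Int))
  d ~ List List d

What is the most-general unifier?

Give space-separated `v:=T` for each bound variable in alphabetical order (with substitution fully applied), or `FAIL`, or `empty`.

step 1: unify b ~ (List c -> (Bool -> Bool))  [subst: {-} | 2 pending]
  bind b := (List c -> (Bool -> Bool))
step 2: unify Bool ~ (List c -> (d -> Int))  [subst: {b:=(List c -> (Bool -> Bool))} | 1 pending]
  clash: Bool vs (List c -> (d -> Int))

Answer: FAIL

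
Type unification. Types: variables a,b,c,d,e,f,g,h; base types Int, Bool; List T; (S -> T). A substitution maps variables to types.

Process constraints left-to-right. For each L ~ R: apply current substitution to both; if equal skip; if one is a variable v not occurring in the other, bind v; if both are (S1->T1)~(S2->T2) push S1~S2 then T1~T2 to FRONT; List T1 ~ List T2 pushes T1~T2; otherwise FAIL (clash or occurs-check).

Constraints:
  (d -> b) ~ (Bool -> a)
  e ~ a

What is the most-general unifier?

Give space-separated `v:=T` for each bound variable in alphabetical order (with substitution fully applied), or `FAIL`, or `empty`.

Answer: b:=a d:=Bool e:=a

Derivation:
step 1: unify (d -> b) ~ (Bool -> a)  [subst: {-} | 1 pending]
  -> decompose arrow: push d~Bool, b~a
step 2: unify d ~ Bool  [subst: {-} | 2 pending]
  bind d := Bool
step 3: unify b ~ a  [subst: {d:=Bool} | 1 pending]
  bind b := a
step 4: unify e ~ a  [subst: {d:=Bool, b:=a} | 0 pending]
  bind e := a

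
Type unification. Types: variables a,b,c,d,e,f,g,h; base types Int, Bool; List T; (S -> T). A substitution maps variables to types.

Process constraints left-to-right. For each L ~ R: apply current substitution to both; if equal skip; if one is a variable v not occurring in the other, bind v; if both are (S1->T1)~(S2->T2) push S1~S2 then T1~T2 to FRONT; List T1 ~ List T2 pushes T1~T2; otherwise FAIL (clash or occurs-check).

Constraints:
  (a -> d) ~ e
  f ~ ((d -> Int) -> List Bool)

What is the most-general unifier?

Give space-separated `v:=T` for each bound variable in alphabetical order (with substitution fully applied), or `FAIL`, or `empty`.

step 1: unify (a -> d) ~ e  [subst: {-} | 1 pending]
  bind e := (a -> d)
step 2: unify f ~ ((d -> Int) -> List Bool)  [subst: {e:=(a -> d)} | 0 pending]
  bind f := ((d -> Int) -> List Bool)

Answer: e:=(a -> d) f:=((d -> Int) -> List Bool)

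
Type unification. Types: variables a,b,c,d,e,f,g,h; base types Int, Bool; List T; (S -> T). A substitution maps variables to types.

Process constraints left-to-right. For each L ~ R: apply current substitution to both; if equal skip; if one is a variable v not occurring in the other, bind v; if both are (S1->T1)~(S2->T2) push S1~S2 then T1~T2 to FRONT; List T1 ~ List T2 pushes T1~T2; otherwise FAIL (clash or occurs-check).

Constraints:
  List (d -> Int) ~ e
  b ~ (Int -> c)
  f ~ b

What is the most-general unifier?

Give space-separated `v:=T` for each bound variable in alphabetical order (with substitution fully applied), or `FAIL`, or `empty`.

step 1: unify List (d -> Int) ~ e  [subst: {-} | 2 pending]
  bind e := List (d -> Int)
step 2: unify b ~ (Int -> c)  [subst: {e:=List (d -> Int)} | 1 pending]
  bind b := (Int -> c)
step 3: unify f ~ (Int -> c)  [subst: {e:=List (d -> Int), b:=(Int -> c)} | 0 pending]
  bind f := (Int -> c)

Answer: b:=(Int -> c) e:=List (d -> Int) f:=(Int -> c)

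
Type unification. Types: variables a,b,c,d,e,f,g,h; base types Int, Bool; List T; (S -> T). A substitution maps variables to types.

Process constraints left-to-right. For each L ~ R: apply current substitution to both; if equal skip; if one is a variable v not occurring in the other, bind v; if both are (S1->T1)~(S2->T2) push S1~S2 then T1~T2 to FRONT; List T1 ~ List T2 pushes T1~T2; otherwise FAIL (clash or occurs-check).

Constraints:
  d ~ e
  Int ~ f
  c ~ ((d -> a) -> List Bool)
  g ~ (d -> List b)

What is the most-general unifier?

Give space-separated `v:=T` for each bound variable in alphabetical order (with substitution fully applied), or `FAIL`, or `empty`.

Answer: c:=((e -> a) -> List Bool) d:=e f:=Int g:=(e -> List b)

Derivation:
step 1: unify d ~ e  [subst: {-} | 3 pending]
  bind d := e
step 2: unify Int ~ f  [subst: {d:=e} | 2 pending]
  bind f := Int
step 3: unify c ~ ((e -> a) -> List Bool)  [subst: {d:=e, f:=Int} | 1 pending]
  bind c := ((e -> a) -> List Bool)
step 4: unify g ~ (e -> List b)  [subst: {d:=e, f:=Int, c:=((e -> a) -> List Bool)} | 0 pending]
  bind g := (e -> List b)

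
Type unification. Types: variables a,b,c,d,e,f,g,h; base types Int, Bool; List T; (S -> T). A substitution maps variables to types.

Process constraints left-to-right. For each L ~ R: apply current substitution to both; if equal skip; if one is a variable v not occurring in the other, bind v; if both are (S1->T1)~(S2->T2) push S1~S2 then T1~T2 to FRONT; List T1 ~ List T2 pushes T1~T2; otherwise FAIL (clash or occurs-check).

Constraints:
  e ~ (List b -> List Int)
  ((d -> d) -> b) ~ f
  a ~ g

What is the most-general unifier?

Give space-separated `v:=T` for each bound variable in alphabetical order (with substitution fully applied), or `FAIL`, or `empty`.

step 1: unify e ~ (List b -> List Int)  [subst: {-} | 2 pending]
  bind e := (List b -> List Int)
step 2: unify ((d -> d) -> b) ~ f  [subst: {e:=(List b -> List Int)} | 1 pending]
  bind f := ((d -> d) -> b)
step 3: unify a ~ g  [subst: {e:=(List b -> List Int), f:=((d -> d) -> b)} | 0 pending]
  bind a := g

Answer: a:=g e:=(List b -> List Int) f:=((d -> d) -> b)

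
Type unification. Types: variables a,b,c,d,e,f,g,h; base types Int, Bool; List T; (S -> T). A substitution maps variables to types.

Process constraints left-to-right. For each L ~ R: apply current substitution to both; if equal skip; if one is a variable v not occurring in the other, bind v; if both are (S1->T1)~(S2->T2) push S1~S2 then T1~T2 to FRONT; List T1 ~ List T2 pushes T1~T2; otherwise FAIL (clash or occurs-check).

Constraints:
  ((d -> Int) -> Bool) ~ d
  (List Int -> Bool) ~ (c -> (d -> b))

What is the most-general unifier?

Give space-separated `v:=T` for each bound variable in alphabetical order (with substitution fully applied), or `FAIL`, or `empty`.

step 1: unify ((d -> Int) -> Bool) ~ d  [subst: {-} | 1 pending]
  occurs-check fail

Answer: FAIL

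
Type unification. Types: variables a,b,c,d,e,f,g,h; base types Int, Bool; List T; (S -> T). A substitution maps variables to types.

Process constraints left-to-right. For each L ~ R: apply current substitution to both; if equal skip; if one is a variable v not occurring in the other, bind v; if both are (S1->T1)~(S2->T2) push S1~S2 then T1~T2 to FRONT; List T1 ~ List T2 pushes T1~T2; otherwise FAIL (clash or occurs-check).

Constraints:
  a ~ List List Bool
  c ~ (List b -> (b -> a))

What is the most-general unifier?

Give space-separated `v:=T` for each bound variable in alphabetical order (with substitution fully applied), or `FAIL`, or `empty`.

step 1: unify a ~ List List Bool  [subst: {-} | 1 pending]
  bind a := List List Bool
step 2: unify c ~ (List b -> (b -> List List Bool))  [subst: {a:=List List Bool} | 0 pending]
  bind c := (List b -> (b -> List List Bool))

Answer: a:=List List Bool c:=(List b -> (b -> List List Bool))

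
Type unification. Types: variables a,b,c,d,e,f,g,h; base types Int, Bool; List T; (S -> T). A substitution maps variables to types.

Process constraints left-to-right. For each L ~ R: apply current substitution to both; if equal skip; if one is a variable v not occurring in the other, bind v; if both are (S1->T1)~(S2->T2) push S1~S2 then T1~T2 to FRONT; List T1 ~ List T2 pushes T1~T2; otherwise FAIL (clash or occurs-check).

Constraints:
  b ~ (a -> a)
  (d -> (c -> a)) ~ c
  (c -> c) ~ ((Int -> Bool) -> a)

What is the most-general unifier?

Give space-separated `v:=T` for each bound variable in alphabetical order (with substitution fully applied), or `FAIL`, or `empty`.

step 1: unify b ~ (a -> a)  [subst: {-} | 2 pending]
  bind b := (a -> a)
step 2: unify (d -> (c -> a)) ~ c  [subst: {b:=(a -> a)} | 1 pending]
  occurs-check fail

Answer: FAIL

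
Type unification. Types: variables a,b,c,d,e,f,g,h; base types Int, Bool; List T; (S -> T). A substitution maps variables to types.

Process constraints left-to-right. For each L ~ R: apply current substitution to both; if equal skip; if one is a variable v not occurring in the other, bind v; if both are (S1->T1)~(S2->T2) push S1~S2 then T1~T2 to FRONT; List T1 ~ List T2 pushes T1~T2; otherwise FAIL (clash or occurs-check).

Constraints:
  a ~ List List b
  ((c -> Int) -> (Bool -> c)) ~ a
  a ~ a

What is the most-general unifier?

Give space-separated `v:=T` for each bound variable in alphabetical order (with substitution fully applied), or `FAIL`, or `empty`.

step 1: unify a ~ List List b  [subst: {-} | 2 pending]
  bind a := List List b
step 2: unify ((c -> Int) -> (Bool -> c)) ~ List List b  [subst: {a:=List List b} | 1 pending]
  clash: ((c -> Int) -> (Bool -> c)) vs List List b

Answer: FAIL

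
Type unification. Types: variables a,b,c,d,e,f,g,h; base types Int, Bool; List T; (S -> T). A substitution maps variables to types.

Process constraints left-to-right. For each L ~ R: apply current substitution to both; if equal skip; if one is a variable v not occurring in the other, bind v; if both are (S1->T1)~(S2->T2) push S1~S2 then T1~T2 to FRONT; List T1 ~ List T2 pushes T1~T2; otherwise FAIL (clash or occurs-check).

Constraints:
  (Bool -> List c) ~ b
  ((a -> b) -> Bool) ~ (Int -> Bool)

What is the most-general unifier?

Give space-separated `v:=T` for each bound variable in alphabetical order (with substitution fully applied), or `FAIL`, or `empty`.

step 1: unify (Bool -> List c) ~ b  [subst: {-} | 1 pending]
  bind b := (Bool -> List c)
step 2: unify ((a -> (Bool -> List c)) -> Bool) ~ (Int -> Bool)  [subst: {b:=(Bool -> List c)} | 0 pending]
  -> decompose arrow: push (a -> (Bool -> List c))~Int, Bool~Bool
step 3: unify (a -> (Bool -> List c)) ~ Int  [subst: {b:=(Bool -> List c)} | 1 pending]
  clash: (a -> (Bool -> List c)) vs Int

Answer: FAIL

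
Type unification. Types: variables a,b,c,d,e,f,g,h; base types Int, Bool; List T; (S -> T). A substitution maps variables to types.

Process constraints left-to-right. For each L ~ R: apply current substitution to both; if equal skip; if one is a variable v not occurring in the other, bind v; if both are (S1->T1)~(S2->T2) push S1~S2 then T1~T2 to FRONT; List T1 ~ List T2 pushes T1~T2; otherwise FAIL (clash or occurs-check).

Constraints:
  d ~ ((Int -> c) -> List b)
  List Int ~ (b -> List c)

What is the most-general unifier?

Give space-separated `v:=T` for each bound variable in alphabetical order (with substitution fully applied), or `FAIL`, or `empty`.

Answer: FAIL

Derivation:
step 1: unify d ~ ((Int -> c) -> List b)  [subst: {-} | 1 pending]
  bind d := ((Int -> c) -> List b)
step 2: unify List Int ~ (b -> List c)  [subst: {d:=((Int -> c) -> List b)} | 0 pending]
  clash: List Int vs (b -> List c)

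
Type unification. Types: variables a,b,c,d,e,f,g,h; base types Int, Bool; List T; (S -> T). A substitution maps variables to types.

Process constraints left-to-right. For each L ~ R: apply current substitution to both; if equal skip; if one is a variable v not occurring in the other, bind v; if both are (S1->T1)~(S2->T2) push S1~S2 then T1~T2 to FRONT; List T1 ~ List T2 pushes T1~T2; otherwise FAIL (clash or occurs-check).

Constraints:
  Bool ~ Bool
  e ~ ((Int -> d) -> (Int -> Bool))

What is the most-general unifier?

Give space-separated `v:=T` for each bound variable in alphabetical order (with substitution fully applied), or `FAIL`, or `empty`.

Answer: e:=((Int -> d) -> (Int -> Bool))

Derivation:
step 1: unify Bool ~ Bool  [subst: {-} | 1 pending]
  -> identical, skip
step 2: unify e ~ ((Int -> d) -> (Int -> Bool))  [subst: {-} | 0 pending]
  bind e := ((Int -> d) -> (Int -> Bool))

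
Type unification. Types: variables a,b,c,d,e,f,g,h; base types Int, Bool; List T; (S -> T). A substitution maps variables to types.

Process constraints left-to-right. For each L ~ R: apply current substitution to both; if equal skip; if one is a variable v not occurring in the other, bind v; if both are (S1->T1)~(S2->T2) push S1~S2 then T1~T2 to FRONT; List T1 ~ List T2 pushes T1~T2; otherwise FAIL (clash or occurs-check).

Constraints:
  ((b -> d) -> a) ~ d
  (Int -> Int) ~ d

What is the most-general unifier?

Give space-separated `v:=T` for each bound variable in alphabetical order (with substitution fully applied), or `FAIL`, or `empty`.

step 1: unify ((b -> d) -> a) ~ d  [subst: {-} | 1 pending]
  occurs-check fail

Answer: FAIL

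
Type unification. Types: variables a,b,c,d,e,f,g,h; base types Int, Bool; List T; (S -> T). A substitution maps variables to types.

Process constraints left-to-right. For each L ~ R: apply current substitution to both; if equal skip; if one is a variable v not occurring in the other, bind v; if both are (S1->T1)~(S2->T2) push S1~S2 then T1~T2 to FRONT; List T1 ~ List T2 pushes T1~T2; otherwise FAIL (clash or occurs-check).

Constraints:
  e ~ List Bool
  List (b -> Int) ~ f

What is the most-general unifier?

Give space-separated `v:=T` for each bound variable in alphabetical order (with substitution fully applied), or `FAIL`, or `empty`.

Answer: e:=List Bool f:=List (b -> Int)

Derivation:
step 1: unify e ~ List Bool  [subst: {-} | 1 pending]
  bind e := List Bool
step 2: unify List (b -> Int) ~ f  [subst: {e:=List Bool} | 0 pending]
  bind f := List (b -> Int)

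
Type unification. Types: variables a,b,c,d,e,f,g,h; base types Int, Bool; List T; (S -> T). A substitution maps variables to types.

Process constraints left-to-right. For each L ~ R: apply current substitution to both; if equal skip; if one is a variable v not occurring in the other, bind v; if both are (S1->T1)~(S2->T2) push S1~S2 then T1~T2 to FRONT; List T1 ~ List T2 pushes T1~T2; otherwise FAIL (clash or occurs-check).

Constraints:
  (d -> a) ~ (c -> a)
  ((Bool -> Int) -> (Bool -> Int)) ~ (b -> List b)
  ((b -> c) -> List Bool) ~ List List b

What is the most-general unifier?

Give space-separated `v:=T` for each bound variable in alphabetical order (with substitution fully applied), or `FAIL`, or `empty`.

step 1: unify (d -> a) ~ (c -> a)  [subst: {-} | 2 pending]
  -> decompose arrow: push d~c, a~a
step 2: unify d ~ c  [subst: {-} | 3 pending]
  bind d := c
step 3: unify a ~ a  [subst: {d:=c} | 2 pending]
  -> identical, skip
step 4: unify ((Bool -> Int) -> (Bool -> Int)) ~ (b -> List b)  [subst: {d:=c} | 1 pending]
  -> decompose arrow: push (Bool -> Int)~b, (Bool -> Int)~List b
step 5: unify (Bool -> Int) ~ b  [subst: {d:=c} | 2 pending]
  bind b := (Bool -> Int)
step 6: unify (Bool -> Int) ~ List (Bool -> Int)  [subst: {d:=c, b:=(Bool -> Int)} | 1 pending]
  clash: (Bool -> Int) vs List (Bool -> Int)

Answer: FAIL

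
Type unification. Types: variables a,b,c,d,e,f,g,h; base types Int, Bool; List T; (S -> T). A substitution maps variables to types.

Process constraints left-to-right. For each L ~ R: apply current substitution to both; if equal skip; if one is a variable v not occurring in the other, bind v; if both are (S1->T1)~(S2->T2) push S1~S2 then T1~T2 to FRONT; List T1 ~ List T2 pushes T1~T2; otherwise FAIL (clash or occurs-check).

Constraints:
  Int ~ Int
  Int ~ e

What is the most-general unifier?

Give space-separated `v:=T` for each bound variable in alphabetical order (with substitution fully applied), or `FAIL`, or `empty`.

step 1: unify Int ~ Int  [subst: {-} | 1 pending]
  -> identical, skip
step 2: unify Int ~ e  [subst: {-} | 0 pending]
  bind e := Int

Answer: e:=Int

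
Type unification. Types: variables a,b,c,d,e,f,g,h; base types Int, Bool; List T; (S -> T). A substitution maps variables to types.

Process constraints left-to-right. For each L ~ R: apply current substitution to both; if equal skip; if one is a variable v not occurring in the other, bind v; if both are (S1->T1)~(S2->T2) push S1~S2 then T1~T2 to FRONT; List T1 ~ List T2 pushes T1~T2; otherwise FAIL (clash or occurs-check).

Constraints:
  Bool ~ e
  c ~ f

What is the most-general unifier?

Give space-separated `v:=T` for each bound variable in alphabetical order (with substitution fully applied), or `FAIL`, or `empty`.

step 1: unify Bool ~ e  [subst: {-} | 1 pending]
  bind e := Bool
step 2: unify c ~ f  [subst: {e:=Bool} | 0 pending]
  bind c := f

Answer: c:=f e:=Bool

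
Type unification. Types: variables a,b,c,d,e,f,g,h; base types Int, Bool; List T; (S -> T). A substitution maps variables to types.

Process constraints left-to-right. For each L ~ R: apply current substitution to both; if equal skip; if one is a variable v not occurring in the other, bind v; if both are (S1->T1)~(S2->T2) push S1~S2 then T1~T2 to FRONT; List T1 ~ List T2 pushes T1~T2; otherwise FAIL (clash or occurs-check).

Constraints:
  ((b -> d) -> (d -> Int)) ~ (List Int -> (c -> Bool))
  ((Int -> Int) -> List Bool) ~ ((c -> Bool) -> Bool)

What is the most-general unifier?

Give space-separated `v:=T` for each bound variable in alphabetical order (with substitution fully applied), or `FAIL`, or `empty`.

Answer: FAIL

Derivation:
step 1: unify ((b -> d) -> (d -> Int)) ~ (List Int -> (c -> Bool))  [subst: {-} | 1 pending]
  -> decompose arrow: push (b -> d)~List Int, (d -> Int)~(c -> Bool)
step 2: unify (b -> d) ~ List Int  [subst: {-} | 2 pending]
  clash: (b -> d) vs List Int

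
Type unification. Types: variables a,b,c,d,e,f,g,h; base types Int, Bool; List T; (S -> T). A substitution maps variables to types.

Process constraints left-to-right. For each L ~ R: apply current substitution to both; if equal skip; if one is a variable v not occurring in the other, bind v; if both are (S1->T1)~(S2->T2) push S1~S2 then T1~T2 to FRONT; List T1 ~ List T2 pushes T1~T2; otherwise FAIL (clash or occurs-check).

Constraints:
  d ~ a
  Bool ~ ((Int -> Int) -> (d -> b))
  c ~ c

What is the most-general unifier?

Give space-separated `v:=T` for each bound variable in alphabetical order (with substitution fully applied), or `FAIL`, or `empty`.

Answer: FAIL

Derivation:
step 1: unify d ~ a  [subst: {-} | 2 pending]
  bind d := a
step 2: unify Bool ~ ((Int -> Int) -> (a -> b))  [subst: {d:=a} | 1 pending]
  clash: Bool vs ((Int -> Int) -> (a -> b))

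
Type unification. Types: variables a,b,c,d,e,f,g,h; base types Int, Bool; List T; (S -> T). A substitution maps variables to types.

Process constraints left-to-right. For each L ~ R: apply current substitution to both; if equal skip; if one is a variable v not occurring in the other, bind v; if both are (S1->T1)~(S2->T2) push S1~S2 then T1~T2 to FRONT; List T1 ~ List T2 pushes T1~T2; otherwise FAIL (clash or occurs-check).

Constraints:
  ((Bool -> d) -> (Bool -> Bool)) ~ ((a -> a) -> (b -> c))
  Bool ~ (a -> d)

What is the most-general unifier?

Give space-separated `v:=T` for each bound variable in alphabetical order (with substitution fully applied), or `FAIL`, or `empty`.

Answer: FAIL

Derivation:
step 1: unify ((Bool -> d) -> (Bool -> Bool)) ~ ((a -> a) -> (b -> c))  [subst: {-} | 1 pending]
  -> decompose arrow: push (Bool -> d)~(a -> a), (Bool -> Bool)~(b -> c)
step 2: unify (Bool -> d) ~ (a -> a)  [subst: {-} | 2 pending]
  -> decompose arrow: push Bool~a, d~a
step 3: unify Bool ~ a  [subst: {-} | 3 pending]
  bind a := Bool
step 4: unify d ~ Bool  [subst: {a:=Bool} | 2 pending]
  bind d := Bool
step 5: unify (Bool -> Bool) ~ (b -> c)  [subst: {a:=Bool, d:=Bool} | 1 pending]
  -> decompose arrow: push Bool~b, Bool~c
step 6: unify Bool ~ b  [subst: {a:=Bool, d:=Bool} | 2 pending]
  bind b := Bool
step 7: unify Bool ~ c  [subst: {a:=Bool, d:=Bool, b:=Bool} | 1 pending]
  bind c := Bool
step 8: unify Bool ~ (Bool -> Bool)  [subst: {a:=Bool, d:=Bool, b:=Bool, c:=Bool} | 0 pending]
  clash: Bool vs (Bool -> Bool)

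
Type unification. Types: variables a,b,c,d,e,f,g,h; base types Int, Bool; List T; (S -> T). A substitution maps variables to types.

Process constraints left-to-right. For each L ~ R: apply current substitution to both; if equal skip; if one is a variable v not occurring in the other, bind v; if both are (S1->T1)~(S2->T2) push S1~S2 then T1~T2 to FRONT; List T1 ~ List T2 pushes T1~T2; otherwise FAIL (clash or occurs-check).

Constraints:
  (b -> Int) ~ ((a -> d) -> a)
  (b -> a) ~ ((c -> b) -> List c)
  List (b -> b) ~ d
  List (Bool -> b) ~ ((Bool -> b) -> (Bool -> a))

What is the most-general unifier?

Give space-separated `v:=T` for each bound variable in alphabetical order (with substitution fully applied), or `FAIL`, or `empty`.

Answer: FAIL

Derivation:
step 1: unify (b -> Int) ~ ((a -> d) -> a)  [subst: {-} | 3 pending]
  -> decompose arrow: push b~(a -> d), Int~a
step 2: unify b ~ (a -> d)  [subst: {-} | 4 pending]
  bind b := (a -> d)
step 3: unify Int ~ a  [subst: {b:=(a -> d)} | 3 pending]
  bind a := Int
step 4: unify ((Int -> d) -> Int) ~ ((c -> (Int -> d)) -> List c)  [subst: {b:=(a -> d), a:=Int} | 2 pending]
  -> decompose arrow: push (Int -> d)~(c -> (Int -> d)), Int~List c
step 5: unify (Int -> d) ~ (c -> (Int -> d))  [subst: {b:=(a -> d), a:=Int} | 3 pending]
  -> decompose arrow: push Int~c, d~(Int -> d)
step 6: unify Int ~ c  [subst: {b:=(a -> d), a:=Int} | 4 pending]
  bind c := Int
step 7: unify d ~ (Int -> d)  [subst: {b:=(a -> d), a:=Int, c:=Int} | 3 pending]
  occurs-check fail: d in (Int -> d)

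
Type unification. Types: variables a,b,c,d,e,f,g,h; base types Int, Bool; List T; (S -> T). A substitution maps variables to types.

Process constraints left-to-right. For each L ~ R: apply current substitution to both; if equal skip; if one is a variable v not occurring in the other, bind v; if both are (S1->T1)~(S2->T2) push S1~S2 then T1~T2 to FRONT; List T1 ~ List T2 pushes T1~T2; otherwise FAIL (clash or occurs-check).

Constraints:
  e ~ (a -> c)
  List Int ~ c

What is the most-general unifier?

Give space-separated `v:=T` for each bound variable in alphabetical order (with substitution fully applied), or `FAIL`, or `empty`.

step 1: unify e ~ (a -> c)  [subst: {-} | 1 pending]
  bind e := (a -> c)
step 2: unify List Int ~ c  [subst: {e:=(a -> c)} | 0 pending]
  bind c := List Int

Answer: c:=List Int e:=(a -> List Int)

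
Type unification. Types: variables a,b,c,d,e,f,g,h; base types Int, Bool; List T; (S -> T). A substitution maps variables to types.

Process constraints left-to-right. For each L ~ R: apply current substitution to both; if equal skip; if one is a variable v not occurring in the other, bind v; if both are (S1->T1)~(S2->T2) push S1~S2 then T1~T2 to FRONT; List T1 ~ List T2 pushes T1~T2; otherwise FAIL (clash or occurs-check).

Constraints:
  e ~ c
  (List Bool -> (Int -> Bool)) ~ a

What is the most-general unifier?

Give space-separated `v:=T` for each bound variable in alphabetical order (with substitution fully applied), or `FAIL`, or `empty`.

step 1: unify e ~ c  [subst: {-} | 1 pending]
  bind e := c
step 2: unify (List Bool -> (Int -> Bool)) ~ a  [subst: {e:=c} | 0 pending]
  bind a := (List Bool -> (Int -> Bool))

Answer: a:=(List Bool -> (Int -> Bool)) e:=c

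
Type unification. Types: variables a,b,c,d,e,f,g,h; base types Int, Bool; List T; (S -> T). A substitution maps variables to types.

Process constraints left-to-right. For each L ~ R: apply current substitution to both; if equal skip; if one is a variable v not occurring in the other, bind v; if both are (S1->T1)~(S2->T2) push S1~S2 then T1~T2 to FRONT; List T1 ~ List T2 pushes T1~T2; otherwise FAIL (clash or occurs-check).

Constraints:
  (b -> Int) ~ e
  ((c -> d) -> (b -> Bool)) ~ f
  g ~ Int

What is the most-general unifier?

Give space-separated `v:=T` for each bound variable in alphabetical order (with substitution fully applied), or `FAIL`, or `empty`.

step 1: unify (b -> Int) ~ e  [subst: {-} | 2 pending]
  bind e := (b -> Int)
step 2: unify ((c -> d) -> (b -> Bool)) ~ f  [subst: {e:=(b -> Int)} | 1 pending]
  bind f := ((c -> d) -> (b -> Bool))
step 3: unify g ~ Int  [subst: {e:=(b -> Int), f:=((c -> d) -> (b -> Bool))} | 0 pending]
  bind g := Int

Answer: e:=(b -> Int) f:=((c -> d) -> (b -> Bool)) g:=Int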